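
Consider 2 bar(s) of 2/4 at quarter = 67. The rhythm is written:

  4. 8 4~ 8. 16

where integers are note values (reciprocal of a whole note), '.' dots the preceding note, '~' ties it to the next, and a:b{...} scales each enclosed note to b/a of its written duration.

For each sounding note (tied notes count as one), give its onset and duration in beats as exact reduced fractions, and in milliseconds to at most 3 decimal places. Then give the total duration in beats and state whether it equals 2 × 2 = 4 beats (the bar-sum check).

1) 0.0ms=0b +1343.284ms=3/2b
2) 1343.284ms=3/2b +447.761ms=1/2b
3) 1791.045ms=2b +1567.164ms=7/4b
4) 3358.209ms=15/4b +223.881ms=1/4b
Σ=4b of 4 (67bpm 2/4) — PASS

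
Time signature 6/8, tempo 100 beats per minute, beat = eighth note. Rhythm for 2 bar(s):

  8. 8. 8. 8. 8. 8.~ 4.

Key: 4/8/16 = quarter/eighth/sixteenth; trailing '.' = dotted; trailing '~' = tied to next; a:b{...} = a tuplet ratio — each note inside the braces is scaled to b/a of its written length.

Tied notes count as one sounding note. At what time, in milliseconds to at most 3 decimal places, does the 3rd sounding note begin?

1. 0.0ms @ 0 + 900.0ms (3/2)
2. 900.0ms @ 3/2 + 900.0ms (3/2)
3. 1800.0ms @ 3 + 900.0ms (3/2)
4. 2700.0ms @ 9/2 + 900.0ms (3/2)
5. 3600.0ms @ 6 + 900.0ms (3/2)
6. 4500.0ms @ 15/2 + 2700.0ms (9/2)

note 3 onset = 3b = 1800.0ms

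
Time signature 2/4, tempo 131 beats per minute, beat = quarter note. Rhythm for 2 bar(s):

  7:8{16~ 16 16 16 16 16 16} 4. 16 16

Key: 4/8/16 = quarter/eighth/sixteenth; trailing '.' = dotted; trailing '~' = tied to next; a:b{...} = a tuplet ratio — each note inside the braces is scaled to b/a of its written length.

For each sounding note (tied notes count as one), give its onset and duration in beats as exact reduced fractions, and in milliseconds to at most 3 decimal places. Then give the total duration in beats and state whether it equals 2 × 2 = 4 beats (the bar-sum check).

1) 0.0ms=0b +261.723ms=4/7b
2) 261.723ms=4/7b +130.862ms=2/7b
3) 392.585ms=6/7b +130.862ms=2/7b
4) 523.446ms=8/7b +130.862ms=2/7b
5) 654.308ms=10/7b +130.862ms=2/7b
6) 785.169ms=12/7b +130.862ms=2/7b
7) 916.031ms=2b +687.023ms=3/2b
8) 1603.053ms=7/2b +114.504ms=1/4b
9) 1717.557ms=15/4b +114.504ms=1/4b
Σ=4b of 4 (131bpm 2/4) — PASS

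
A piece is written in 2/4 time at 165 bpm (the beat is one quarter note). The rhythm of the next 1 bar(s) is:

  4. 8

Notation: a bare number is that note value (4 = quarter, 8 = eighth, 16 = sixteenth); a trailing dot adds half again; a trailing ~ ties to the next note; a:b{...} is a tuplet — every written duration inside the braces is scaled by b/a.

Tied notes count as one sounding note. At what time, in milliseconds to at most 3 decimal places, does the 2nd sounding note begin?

1. 0.0ms @ 0 + 545.455ms (3/2)
2. 545.455ms @ 3/2 + 181.818ms (1/2)

note 2 onset = 3/2b = 545.455ms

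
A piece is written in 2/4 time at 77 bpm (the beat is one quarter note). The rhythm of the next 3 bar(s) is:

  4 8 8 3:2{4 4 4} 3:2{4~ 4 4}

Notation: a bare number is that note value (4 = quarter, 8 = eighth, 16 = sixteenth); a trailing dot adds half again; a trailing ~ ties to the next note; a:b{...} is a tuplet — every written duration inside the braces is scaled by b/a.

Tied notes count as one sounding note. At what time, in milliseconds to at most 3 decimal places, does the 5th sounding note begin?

note 5 onset = 8/3b = 2077.922ms

1. 0.0ms @ 0 + 779.221ms (1)
2. 779.221ms @ 1 + 389.61ms (1/2)
3. 1168.831ms @ 3/2 + 389.61ms (1/2)
4. 1558.442ms @ 2 + 519.481ms (2/3)
5. 2077.922ms @ 8/3 + 519.481ms (2/3)
6. 2597.403ms @ 10/3 + 519.481ms (2/3)
7. 3116.883ms @ 4 + 1038.961ms (4/3)
8. 4155.844ms @ 16/3 + 519.481ms (2/3)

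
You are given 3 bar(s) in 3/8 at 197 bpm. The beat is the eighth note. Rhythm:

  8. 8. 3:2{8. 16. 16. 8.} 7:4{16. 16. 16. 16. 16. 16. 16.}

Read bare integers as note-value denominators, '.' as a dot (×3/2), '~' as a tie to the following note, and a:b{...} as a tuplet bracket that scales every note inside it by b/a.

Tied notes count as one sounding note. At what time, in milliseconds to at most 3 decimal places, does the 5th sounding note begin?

note 5 onset = 9/2b = 1370.558ms

1. 0.0ms @ 0 + 456.853ms (3/2)
2. 456.853ms @ 3/2 + 456.853ms (3/2)
3. 913.706ms @ 3 + 304.569ms (1)
4. 1218.274ms @ 4 + 152.284ms (1/2)
5. 1370.558ms @ 9/2 + 152.284ms (1/2)
6. 1522.843ms @ 5 + 304.569ms (1)
7. 1827.411ms @ 6 + 130.529ms (3/7)
8. 1957.941ms @ 45/7 + 130.529ms (3/7)
9. 2088.47ms @ 48/7 + 130.529ms (3/7)
10. 2218.999ms @ 51/7 + 130.529ms (3/7)
11. 2349.529ms @ 54/7 + 130.529ms (3/7)
12. 2480.058ms @ 57/7 + 130.529ms (3/7)
13. 2610.587ms @ 60/7 + 130.529ms (3/7)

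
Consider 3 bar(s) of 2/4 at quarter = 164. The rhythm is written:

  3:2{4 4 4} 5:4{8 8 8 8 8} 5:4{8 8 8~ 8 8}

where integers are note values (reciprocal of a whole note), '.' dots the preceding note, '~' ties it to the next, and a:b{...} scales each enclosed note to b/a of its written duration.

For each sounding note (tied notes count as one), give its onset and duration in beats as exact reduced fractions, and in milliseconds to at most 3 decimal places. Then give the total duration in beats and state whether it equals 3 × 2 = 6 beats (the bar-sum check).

1) 0.0ms=0b +243.902ms=2/3b
2) 243.902ms=2/3b +243.902ms=2/3b
3) 487.805ms=4/3b +243.902ms=2/3b
4) 731.707ms=2b +146.341ms=2/5b
5) 878.049ms=12/5b +146.341ms=2/5b
6) 1024.39ms=14/5b +146.341ms=2/5b
7) 1170.732ms=16/5b +146.341ms=2/5b
8) 1317.073ms=18/5b +146.341ms=2/5b
9) 1463.415ms=4b +146.341ms=2/5b
10) 1609.756ms=22/5b +146.341ms=2/5b
11) 1756.098ms=24/5b +292.683ms=4/5b
12) 2048.78ms=28/5b +146.341ms=2/5b
Σ=6b of 6 (164bpm 2/4) — PASS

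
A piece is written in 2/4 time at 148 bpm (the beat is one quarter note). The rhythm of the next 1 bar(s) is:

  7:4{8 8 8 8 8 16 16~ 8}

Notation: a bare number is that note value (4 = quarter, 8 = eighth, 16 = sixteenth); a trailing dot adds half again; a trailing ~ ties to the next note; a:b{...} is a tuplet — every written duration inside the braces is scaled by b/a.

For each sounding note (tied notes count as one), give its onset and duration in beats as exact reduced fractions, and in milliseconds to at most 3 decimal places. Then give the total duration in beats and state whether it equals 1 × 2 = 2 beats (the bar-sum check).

1) 0.0ms=0b +115.83ms=2/7b
2) 115.83ms=2/7b +115.83ms=2/7b
3) 231.66ms=4/7b +115.83ms=2/7b
4) 347.49ms=6/7b +115.83ms=2/7b
5) 463.32ms=8/7b +115.83ms=2/7b
6) 579.151ms=10/7b +57.915ms=1/7b
7) 637.066ms=11/7b +173.745ms=3/7b
Σ=2b of 2 (148bpm 2/4) — PASS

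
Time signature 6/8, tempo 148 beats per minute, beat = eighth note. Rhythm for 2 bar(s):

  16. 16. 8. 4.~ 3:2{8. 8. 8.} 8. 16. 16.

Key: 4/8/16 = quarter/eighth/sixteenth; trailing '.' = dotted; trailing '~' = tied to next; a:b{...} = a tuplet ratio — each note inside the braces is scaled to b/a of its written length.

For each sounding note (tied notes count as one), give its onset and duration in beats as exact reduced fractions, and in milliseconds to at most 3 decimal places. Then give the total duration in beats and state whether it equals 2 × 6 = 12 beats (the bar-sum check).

1) 0.0ms=0b +304.054ms=3/4b
2) 304.054ms=3/4b +304.054ms=3/4b
3) 608.108ms=3/2b +608.108ms=3/2b
4) 1216.216ms=3b +1621.622ms=4b
5) 2837.838ms=7b +405.405ms=1b
6) 3243.243ms=8b +405.405ms=1b
7) 3648.649ms=9b +608.108ms=3/2b
8) 4256.757ms=21/2b +304.054ms=3/4b
9) 4560.811ms=45/4b +304.054ms=3/4b
Σ=12b of 12 (148bpm 6/8) — PASS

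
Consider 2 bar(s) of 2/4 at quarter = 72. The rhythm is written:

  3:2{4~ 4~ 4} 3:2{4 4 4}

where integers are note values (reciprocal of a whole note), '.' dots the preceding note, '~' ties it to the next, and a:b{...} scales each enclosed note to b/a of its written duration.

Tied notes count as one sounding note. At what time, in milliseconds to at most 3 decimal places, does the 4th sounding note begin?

note 4 onset = 10/3b = 2777.778ms

1. 0.0ms @ 0 + 1666.667ms (2)
2. 1666.667ms @ 2 + 555.556ms (2/3)
3. 2222.222ms @ 8/3 + 555.556ms (2/3)
4. 2777.778ms @ 10/3 + 555.556ms (2/3)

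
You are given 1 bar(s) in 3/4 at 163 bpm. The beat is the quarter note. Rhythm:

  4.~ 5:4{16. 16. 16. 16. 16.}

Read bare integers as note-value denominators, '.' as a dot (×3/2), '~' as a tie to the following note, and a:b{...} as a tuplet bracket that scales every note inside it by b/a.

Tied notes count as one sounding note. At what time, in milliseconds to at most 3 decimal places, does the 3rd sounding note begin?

1. 0.0ms @ 0 + 662.577ms (9/5)
2. 662.577ms @ 9/5 + 110.429ms (3/10)
3. 773.006ms @ 21/10 + 110.429ms (3/10)
4. 883.436ms @ 12/5 + 110.429ms (3/10)
5. 993.865ms @ 27/10 + 110.429ms (3/10)

note 3 onset = 21/10b = 773.006ms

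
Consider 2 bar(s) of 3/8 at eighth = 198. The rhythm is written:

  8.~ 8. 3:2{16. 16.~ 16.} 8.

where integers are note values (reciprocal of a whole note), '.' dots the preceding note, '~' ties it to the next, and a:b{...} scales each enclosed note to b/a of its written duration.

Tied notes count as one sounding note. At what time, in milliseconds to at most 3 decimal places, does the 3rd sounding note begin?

note 3 onset = 7/2b = 1060.606ms

1. 0.0ms @ 0 + 909.091ms (3)
2. 909.091ms @ 3 + 151.515ms (1/2)
3. 1060.606ms @ 7/2 + 303.03ms (1)
4. 1363.636ms @ 9/2 + 454.545ms (3/2)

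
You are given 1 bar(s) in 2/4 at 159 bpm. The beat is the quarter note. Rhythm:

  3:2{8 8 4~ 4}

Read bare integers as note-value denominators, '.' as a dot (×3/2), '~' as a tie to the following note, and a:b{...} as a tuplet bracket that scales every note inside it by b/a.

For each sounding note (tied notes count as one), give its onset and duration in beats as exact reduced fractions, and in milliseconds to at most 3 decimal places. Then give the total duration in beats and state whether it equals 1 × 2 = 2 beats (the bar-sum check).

1) 0.0ms=0b +125.786ms=1/3b
2) 125.786ms=1/3b +125.786ms=1/3b
3) 251.572ms=2/3b +503.145ms=4/3b
Σ=2b of 2 (159bpm 2/4) — PASS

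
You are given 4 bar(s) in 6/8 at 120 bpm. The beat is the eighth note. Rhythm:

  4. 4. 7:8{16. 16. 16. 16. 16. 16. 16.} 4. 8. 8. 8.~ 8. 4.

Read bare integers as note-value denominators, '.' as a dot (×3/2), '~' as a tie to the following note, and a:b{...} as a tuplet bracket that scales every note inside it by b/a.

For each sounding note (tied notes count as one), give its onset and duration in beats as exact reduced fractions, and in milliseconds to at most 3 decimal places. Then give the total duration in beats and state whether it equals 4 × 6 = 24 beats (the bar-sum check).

1) 0.0ms=0b +1500.0ms=3b
2) 1500.0ms=3b +1500.0ms=3b
3) 3000.0ms=6b +428.571ms=6/7b
4) 3428.571ms=48/7b +428.571ms=6/7b
5) 3857.143ms=54/7b +428.571ms=6/7b
6) 4285.714ms=60/7b +428.571ms=6/7b
7) 4714.286ms=66/7b +428.571ms=6/7b
8) 5142.857ms=72/7b +428.571ms=6/7b
9) 5571.429ms=78/7b +428.571ms=6/7b
10) 6000.0ms=12b +1500.0ms=3b
11) 7500.0ms=15b +750.0ms=3/2b
12) 8250.0ms=33/2b +750.0ms=3/2b
13) 9000.0ms=18b +1500.0ms=3b
14) 10500.0ms=21b +1500.0ms=3b
Σ=24b of 24 (120bpm 6/8) — PASS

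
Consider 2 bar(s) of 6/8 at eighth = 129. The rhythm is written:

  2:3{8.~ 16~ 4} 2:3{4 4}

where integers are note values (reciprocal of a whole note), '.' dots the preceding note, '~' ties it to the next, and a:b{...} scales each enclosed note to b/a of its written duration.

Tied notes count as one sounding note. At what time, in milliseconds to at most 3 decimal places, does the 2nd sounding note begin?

note 2 onset = 6b = 2790.698ms

1. 0.0ms @ 0 + 2790.698ms (6)
2. 2790.698ms @ 6 + 1395.349ms (3)
3. 4186.047ms @ 9 + 1395.349ms (3)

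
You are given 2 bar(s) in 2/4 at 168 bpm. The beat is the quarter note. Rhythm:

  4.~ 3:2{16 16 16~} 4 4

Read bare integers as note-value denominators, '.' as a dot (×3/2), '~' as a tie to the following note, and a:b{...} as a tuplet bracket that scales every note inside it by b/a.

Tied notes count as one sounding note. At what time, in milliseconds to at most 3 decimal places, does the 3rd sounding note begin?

note 3 onset = 11/6b = 654.762ms

1. 0.0ms @ 0 + 595.238ms (5/3)
2. 595.238ms @ 5/3 + 59.524ms (1/6)
3. 654.762ms @ 11/6 + 416.667ms (7/6)
4. 1071.429ms @ 3 + 357.143ms (1)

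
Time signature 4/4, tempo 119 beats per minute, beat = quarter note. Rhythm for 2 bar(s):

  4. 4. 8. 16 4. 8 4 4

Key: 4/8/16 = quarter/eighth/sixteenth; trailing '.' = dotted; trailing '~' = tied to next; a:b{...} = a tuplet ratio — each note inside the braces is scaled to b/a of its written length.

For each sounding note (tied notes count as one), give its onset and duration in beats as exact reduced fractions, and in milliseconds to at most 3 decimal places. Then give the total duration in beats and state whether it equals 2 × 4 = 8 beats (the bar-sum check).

1) 0.0ms=0b +756.303ms=3/2b
2) 756.303ms=3/2b +756.303ms=3/2b
3) 1512.605ms=3b +378.151ms=3/4b
4) 1890.756ms=15/4b +126.05ms=1/4b
5) 2016.807ms=4b +756.303ms=3/2b
6) 2773.109ms=11/2b +252.101ms=1/2b
7) 3025.21ms=6b +504.202ms=1b
8) 3529.412ms=7b +504.202ms=1b
Σ=8b of 8 (119bpm 4/4) — PASS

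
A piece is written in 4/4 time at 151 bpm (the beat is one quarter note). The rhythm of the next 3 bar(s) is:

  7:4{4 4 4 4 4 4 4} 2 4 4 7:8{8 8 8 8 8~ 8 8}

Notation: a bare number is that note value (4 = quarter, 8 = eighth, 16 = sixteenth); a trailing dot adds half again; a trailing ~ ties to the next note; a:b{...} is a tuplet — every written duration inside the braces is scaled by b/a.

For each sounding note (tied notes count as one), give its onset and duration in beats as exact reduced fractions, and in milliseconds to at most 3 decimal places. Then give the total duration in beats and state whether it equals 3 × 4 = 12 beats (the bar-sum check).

1) 0.0ms=0b +227.058ms=4/7b
2) 227.058ms=4/7b +227.058ms=4/7b
3) 454.115ms=8/7b +227.058ms=4/7b
4) 681.173ms=12/7b +227.058ms=4/7b
5) 908.231ms=16/7b +227.058ms=4/7b
6) 1135.289ms=20/7b +227.058ms=4/7b
7) 1362.346ms=24/7b +227.058ms=4/7b
8) 1589.404ms=4b +794.702ms=2b
9) 2384.106ms=6b +397.351ms=1b
10) 2781.457ms=7b +397.351ms=1b
11) 3178.808ms=8b +227.058ms=4/7b
12) 3405.866ms=60/7b +227.058ms=4/7b
13) 3632.923ms=64/7b +227.058ms=4/7b
14) 3859.981ms=68/7b +227.058ms=4/7b
15) 4087.039ms=72/7b +454.115ms=8/7b
16) 4541.154ms=80/7b +227.058ms=4/7b
Σ=12b of 12 (151bpm 4/4) — PASS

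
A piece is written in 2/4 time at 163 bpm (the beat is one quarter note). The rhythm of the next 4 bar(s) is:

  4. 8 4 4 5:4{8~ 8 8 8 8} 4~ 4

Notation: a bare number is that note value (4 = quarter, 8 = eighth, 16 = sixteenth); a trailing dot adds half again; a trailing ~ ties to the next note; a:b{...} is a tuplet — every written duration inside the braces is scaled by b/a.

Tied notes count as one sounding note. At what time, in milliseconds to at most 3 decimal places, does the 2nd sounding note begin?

1. 0.0ms @ 0 + 552.147ms (3/2)
2. 552.147ms @ 3/2 + 184.049ms (1/2)
3. 736.196ms @ 2 + 368.098ms (1)
4. 1104.294ms @ 3 + 368.098ms (1)
5. 1472.393ms @ 4 + 294.479ms (4/5)
6. 1766.871ms @ 24/5 + 147.239ms (2/5)
7. 1914.11ms @ 26/5 + 147.239ms (2/5)
8. 2061.35ms @ 28/5 + 147.239ms (2/5)
9. 2208.589ms @ 6 + 736.196ms (2)

note 2 onset = 3/2b = 552.147ms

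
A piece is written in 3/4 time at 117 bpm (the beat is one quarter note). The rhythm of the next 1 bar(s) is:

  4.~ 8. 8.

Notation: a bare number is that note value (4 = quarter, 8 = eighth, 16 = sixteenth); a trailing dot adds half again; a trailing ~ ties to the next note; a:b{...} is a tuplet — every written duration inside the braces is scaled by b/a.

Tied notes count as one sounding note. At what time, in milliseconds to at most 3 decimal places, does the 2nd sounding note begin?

note 2 onset = 9/4b = 1153.846ms

1. 0.0ms @ 0 + 1153.846ms (9/4)
2. 1153.846ms @ 9/4 + 384.615ms (3/4)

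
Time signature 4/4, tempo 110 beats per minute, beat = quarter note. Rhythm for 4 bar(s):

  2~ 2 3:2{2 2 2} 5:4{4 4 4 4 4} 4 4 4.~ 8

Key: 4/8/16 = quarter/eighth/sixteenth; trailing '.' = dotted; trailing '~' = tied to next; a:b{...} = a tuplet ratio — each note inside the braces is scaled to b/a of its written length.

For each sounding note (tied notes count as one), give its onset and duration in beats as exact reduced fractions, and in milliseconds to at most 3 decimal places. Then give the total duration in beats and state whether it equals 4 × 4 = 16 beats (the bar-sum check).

1) 0.0ms=0b +2181.818ms=4b
2) 2181.818ms=4b +727.273ms=4/3b
3) 2909.091ms=16/3b +727.273ms=4/3b
4) 3636.364ms=20/3b +727.273ms=4/3b
5) 4363.636ms=8b +436.364ms=4/5b
6) 4800.0ms=44/5b +436.364ms=4/5b
7) 5236.364ms=48/5b +436.364ms=4/5b
8) 5672.727ms=52/5b +436.364ms=4/5b
9) 6109.091ms=56/5b +436.364ms=4/5b
10) 6545.455ms=12b +545.455ms=1b
11) 7090.909ms=13b +545.455ms=1b
12) 7636.364ms=14b +1090.909ms=2b
Σ=16b of 16 (110bpm 4/4) — PASS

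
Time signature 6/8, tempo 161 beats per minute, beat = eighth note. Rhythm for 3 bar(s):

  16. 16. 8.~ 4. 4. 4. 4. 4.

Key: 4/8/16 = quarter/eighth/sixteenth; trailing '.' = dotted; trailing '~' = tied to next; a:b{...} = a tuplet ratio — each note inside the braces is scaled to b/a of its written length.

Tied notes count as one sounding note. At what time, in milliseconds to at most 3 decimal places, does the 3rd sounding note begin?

1. 0.0ms @ 0 + 279.503ms (3/4)
2. 279.503ms @ 3/4 + 279.503ms (3/4)
3. 559.006ms @ 3/2 + 1677.019ms (9/2)
4. 2236.025ms @ 6 + 1118.012ms (3)
5. 3354.037ms @ 9 + 1118.012ms (3)
6. 4472.05ms @ 12 + 1118.012ms (3)
7. 5590.062ms @ 15 + 1118.012ms (3)

note 3 onset = 3/2b = 559.006ms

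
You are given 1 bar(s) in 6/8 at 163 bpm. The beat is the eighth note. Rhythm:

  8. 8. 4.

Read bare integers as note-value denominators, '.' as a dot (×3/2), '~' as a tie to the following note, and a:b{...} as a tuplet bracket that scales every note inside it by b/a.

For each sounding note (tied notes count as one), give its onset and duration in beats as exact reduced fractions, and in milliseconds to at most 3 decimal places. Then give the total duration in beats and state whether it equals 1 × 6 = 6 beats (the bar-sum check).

1) 0.0ms=0b +552.147ms=3/2b
2) 552.147ms=3/2b +552.147ms=3/2b
3) 1104.294ms=3b +1104.294ms=3b
Σ=6b of 6 (163bpm 6/8) — PASS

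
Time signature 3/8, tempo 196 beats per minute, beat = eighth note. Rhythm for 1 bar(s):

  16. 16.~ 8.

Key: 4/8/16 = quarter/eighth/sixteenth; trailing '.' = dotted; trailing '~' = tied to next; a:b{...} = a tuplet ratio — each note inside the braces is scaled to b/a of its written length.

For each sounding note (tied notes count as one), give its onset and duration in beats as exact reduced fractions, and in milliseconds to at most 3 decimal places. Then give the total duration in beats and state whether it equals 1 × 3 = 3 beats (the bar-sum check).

1) 0.0ms=0b +229.592ms=3/4b
2) 229.592ms=3/4b +688.776ms=9/4b
Σ=3b of 3 (196bpm 3/8) — PASS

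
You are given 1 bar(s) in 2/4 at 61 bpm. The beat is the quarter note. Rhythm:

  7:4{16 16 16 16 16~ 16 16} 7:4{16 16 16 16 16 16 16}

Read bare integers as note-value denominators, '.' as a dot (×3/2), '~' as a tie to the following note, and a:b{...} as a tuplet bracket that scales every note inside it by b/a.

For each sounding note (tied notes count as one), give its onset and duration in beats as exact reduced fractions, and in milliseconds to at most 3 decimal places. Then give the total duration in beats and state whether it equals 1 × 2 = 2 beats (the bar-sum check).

1) 0.0ms=0b +140.515ms=1/7b
2) 140.515ms=1/7b +140.515ms=1/7b
3) 281.03ms=2/7b +140.515ms=1/7b
4) 421.546ms=3/7b +140.515ms=1/7b
5) 562.061ms=4/7b +281.03ms=2/7b
6) 843.091ms=6/7b +140.515ms=1/7b
7) 983.607ms=1b +140.515ms=1/7b
8) 1124.122ms=8/7b +140.515ms=1/7b
9) 1264.637ms=9/7b +140.515ms=1/7b
10) 1405.152ms=10/7b +140.515ms=1/7b
11) 1545.667ms=11/7b +140.515ms=1/7b
12) 1686.183ms=12/7b +140.515ms=1/7b
13) 1826.698ms=13/7b +140.515ms=1/7b
Σ=2b of 2 (61bpm 2/4) — PASS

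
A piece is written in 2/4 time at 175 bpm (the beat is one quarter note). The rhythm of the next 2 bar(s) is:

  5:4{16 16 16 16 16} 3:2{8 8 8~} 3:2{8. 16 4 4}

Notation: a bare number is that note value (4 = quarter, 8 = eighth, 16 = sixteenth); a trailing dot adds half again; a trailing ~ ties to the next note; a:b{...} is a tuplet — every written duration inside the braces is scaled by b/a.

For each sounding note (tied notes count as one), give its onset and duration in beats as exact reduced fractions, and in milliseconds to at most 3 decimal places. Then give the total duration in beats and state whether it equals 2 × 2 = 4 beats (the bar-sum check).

1) 0.0ms=0b +68.571ms=1/5b
2) 68.571ms=1/5b +68.571ms=1/5b
3) 137.143ms=2/5b +68.571ms=1/5b
4) 205.714ms=3/5b +68.571ms=1/5b
5) 274.286ms=4/5b +68.571ms=1/5b
6) 342.857ms=1b +114.286ms=1/3b
7) 457.143ms=4/3b +114.286ms=1/3b
8) 571.429ms=5/3b +285.714ms=5/6b
9) 857.143ms=5/2b +57.143ms=1/6b
10) 914.286ms=8/3b +228.571ms=2/3b
11) 1142.857ms=10/3b +228.571ms=2/3b
Σ=4b of 4 (175bpm 2/4) — PASS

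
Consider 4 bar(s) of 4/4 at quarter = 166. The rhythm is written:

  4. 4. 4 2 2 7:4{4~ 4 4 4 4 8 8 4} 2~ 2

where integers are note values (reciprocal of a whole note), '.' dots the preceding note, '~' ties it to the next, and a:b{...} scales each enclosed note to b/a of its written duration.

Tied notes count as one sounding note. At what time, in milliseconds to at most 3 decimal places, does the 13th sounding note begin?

1. 0.0ms @ 0 + 542.169ms (3/2)
2. 542.169ms @ 3/2 + 542.169ms (3/2)
3. 1084.337ms @ 3 + 361.446ms (1)
4. 1445.783ms @ 4 + 722.892ms (2)
5. 2168.675ms @ 6 + 722.892ms (2)
6. 2891.566ms @ 8 + 413.081ms (8/7)
7. 3304.647ms @ 64/7 + 206.54ms (4/7)
8. 3511.188ms @ 68/7 + 206.54ms (4/7)
9. 3717.728ms @ 72/7 + 206.54ms (4/7)
10. 3924.269ms @ 76/7 + 103.27ms (2/7)
11. 4027.539ms @ 78/7 + 103.27ms (2/7)
12. 4130.809ms @ 80/7 + 206.54ms (4/7)
13. 4337.349ms @ 12 + 1445.783ms (4)

note 13 onset = 12b = 4337.349ms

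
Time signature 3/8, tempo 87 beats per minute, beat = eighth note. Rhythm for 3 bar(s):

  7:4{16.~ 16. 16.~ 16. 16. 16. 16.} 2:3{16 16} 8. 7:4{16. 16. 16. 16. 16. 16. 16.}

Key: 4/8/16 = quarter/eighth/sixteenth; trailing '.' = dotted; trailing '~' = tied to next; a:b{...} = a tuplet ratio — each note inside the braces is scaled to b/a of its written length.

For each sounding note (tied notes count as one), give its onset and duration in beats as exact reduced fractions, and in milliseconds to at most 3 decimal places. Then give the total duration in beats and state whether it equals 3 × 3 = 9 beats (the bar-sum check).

1) 0.0ms=0b +591.133ms=6/7b
2) 591.133ms=6/7b +591.133ms=6/7b
3) 1182.266ms=12/7b +295.567ms=3/7b
4) 1477.833ms=15/7b +295.567ms=3/7b
5) 1773.399ms=18/7b +295.567ms=3/7b
6) 2068.966ms=3b +517.241ms=3/4b
7) 2586.207ms=15/4b +517.241ms=3/4b
8) 3103.448ms=9/2b +1034.483ms=3/2b
9) 4137.931ms=6b +295.567ms=3/7b
10) 4433.498ms=45/7b +295.567ms=3/7b
11) 4729.064ms=48/7b +295.567ms=3/7b
12) 5024.631ms=51/7b +295.567ms=3/7b
13) 5320.197ms=54/7b +295.567ms=3/7b
14) 5615.764ms=57/7b +295.567ms=3/7b
15) 5911.33ms=60/7b +295.567ms=3/7b
Σ=9b of 9 (87bpm 3/8) — PASS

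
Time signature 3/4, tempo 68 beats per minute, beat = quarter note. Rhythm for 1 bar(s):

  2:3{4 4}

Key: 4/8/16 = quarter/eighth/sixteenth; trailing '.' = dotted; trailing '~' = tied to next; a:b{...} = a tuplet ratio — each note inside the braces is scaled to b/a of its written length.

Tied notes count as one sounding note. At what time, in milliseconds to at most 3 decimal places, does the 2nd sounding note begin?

1. 0.0ms @ 0 + 1323.529ms (3/2)
2. 1323.529ms @ 3/2 + 1323.529ms (3/2)

note 2 onset = 3/2b = 1323.529ms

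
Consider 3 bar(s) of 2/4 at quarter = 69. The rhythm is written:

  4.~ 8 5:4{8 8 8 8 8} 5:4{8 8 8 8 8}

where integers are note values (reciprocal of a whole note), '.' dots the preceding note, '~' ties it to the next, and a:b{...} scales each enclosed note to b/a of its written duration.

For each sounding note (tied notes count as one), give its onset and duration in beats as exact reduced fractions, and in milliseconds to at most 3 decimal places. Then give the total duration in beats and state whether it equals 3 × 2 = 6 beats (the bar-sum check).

1) 0.0ms=0b +1739.13ms=2b
2) 1739.13ms=2b +347.826ms=2/5b
3) 2086.957ms=12/5b +347.826ms=2/5b
4) 2434.783ms=14/5b +347.826ms=2/5b
5) 2782.609ms=16/5b +347.826ms=2/5b
6) 3130.435ms=18/5b +347.826ms=2/5b
7) 3478.261ms=4b +347.826ms=2/5b
8) 3826.087ms=22/5b +347.826ms=2/5b
9) 4173.913ms=24/5b +347.826ms=2/5b
10) 4521.739ms=26/5b +347.826ms=2/5b
11) 4869.565ms=28/5b +347.826ms=2/5b
Σ=6b of 6 (69bpm 2/4) — PASS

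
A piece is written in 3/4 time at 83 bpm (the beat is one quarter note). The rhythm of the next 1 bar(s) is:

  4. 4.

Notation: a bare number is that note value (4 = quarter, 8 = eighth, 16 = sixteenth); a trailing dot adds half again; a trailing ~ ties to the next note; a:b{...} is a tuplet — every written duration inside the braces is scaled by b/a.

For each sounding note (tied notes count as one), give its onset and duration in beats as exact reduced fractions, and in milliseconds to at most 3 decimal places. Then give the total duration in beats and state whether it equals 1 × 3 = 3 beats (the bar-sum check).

1) 0.0ms=0b +1084.337ms=3/2b
2) 1084.337ms=3/2b +1084.337ms=3/2b
Σ=3b of 3 (83bpm 3/4) — PASS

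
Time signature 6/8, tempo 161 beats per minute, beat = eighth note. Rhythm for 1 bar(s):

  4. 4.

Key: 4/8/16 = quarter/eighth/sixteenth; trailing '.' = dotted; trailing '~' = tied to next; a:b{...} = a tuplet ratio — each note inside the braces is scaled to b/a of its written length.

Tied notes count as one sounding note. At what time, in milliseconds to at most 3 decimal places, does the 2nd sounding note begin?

note 2 onset = 3b = 1118.012ms

1. 0.0ms @ 0 + 1118.012ms (3)
2. 1118.012ms @ 3 + 1118.012ms (3)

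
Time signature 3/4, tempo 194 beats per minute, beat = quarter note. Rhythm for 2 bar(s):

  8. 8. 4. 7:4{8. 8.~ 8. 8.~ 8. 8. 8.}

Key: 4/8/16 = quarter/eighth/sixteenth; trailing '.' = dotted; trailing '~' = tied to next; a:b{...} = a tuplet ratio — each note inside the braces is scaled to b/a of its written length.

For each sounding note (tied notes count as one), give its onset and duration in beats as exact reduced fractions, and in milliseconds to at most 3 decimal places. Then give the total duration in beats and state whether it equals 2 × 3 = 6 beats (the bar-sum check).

1) 0.0ms=0b +231.959ms=3/4b
2) 231.959ms=3/4b +231.959ms=3/4b
3) 463.918ms=3/2b +463.918ms=3/2b
4) 927.835ms=3b +132.548ms=3/7b
5) 1060.383ms=24/7b +265.096ms=6/7b
6) 1325.479ms=30/7b +265.096ms=6/7b
7) 1590.574ms=36/7b +132.548ms=3/7b
8) 1723.122ms=39/7b +132.548ms=3/7b
Σ=6b of 6 (194bpm 3/4) — PASS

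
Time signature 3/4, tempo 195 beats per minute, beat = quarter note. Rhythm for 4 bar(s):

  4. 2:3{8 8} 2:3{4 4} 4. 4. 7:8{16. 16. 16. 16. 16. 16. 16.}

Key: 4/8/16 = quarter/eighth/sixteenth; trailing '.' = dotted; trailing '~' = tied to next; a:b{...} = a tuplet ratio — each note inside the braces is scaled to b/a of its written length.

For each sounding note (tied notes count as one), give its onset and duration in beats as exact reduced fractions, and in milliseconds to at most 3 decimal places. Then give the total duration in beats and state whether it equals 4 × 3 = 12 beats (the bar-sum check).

1) 0.0ms=0b +461.538ms=3/2b
2) 461.538ms=3/2b +230.769ms=3/4b
3) 692.308ms=9/4b +230.769ms=3/4b
4) 923.077ms=3b +461.538ms=3/2b
5) 1384.615ms=9/2b +461.538ms=3/2b
6) 1846.154ms=6b +461.538ms=3/2b
7) 2307.692ms=15/2b +461.538ms=3/2b
8) 2769.231ms=9b +131.868ms=3/7b
9) 2901.099ms=66/7b +131.868ms=3/7b
10) 3032.967ms=69/7b +131.868ms=3/7b
11) 3164.835ms=72/7b +131.868ms=3/7b
12) 3296.703ms=75/7b +131.868ms=3/7b
13) 3428.571ms=78/7b +131.868ms=3/7b
14) 3560.44ms=81/7b +131.868ms=3/7b
Σ=12b of 12 (195bpm 3/4) — PASS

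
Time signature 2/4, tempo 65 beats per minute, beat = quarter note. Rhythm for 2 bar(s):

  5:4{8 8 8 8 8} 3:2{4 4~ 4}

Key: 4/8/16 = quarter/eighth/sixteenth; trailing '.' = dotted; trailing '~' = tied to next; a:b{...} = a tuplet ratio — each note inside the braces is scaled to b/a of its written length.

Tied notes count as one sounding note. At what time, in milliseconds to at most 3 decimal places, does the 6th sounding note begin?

note 6 onset = 2b = 1846.154ms

1. 0.0ms @ 0 + 369.231ms (2/5)
2. 369.231ms @ 2/5 + 369.231ms (2/5)
3. 738.462ms @ 4/5 + 369.231ms (2/5)
4. 1107.692ms @ 6/5 + 369.231ms (2/5)
5. 1476.923ms @ 8/5 + 369.231ms (2/5)
6. 1846.154ms @ 2 + 615.385ms (2/3)
7. 2461.538ms @ 8/3 + 1230.769ms (4/3)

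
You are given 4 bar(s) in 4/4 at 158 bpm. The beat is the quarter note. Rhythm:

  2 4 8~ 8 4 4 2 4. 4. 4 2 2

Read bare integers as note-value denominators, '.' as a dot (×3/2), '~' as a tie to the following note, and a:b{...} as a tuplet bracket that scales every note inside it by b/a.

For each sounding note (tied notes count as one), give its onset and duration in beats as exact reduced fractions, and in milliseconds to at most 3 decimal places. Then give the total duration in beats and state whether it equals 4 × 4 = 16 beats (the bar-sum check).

1) 0.0ms=0b +759.494ms=2b
2) 759.494ms=2b +379.747ms=1b
3) 1139.241ms=3b +379.747ms=1b
4) 1518.987ms=4b +379.747ms=1b
5) 1898.734ms=5b +379.747ms=1b
6) 2278.481ms=6b +759.494ms=2b
7) 3037.975ms=8b +569.62ms=3/2b
8) 3607.595ms=19/2b +569.62ms=3/2b
9) 4177.215ms=11b +379.747ms=1b
10) 4556.962ms=12b +759.494ms=2b
11) 5316.456ms=14b +759.494ms=2b
Σ=16b of 16 (158bpm 4/4) — PASS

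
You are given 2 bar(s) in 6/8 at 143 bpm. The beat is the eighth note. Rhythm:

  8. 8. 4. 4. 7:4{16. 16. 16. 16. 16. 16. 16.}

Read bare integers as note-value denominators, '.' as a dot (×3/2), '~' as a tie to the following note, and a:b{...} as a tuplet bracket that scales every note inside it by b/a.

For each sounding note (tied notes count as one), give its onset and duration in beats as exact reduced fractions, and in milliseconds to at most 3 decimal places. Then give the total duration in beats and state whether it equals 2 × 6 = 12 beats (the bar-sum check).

1) 0.0ms=0b +629.371ms=3/2b
2) 629.371ms=3/2b +629.371ms=3/2b
3) 1258.741ms=3b +1258.741ms=3b
4) 2517.483ms=6b +1258.741ms=3b
5) 3776.224ms=9b +179.82ms=3/7b
6) 3956.044ms=66/7b +179.82ms=3/7b
7) 4135.864ms=69/7b +179.82ms=3/7b
8) 4315.684ms=72/7b +179.82ms=3/7b
9) 4495.504ms=75/7b +179.82ms=3/7b
10) 4675.325ms=78/7b +179.82ms=3/7b
11) 4855.145ms=81/7b +179.82ms=3/7b
Σ=12b of 12 (143bpm 6/8) — PASS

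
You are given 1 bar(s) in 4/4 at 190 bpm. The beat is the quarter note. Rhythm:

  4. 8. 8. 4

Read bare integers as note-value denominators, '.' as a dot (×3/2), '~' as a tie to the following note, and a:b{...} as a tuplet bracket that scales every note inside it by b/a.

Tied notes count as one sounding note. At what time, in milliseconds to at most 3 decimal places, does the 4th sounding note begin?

1. 0.0ms @ 0 + 473.684ms (3/2)
2. 473.684ms @ 3/2 + 236.842ms (3/4)
3. 710.526ms @ 9/4 + 236.842ms (3/4)
4. 947.368ms @ 3 + 315.789ms (1)

note 4 onset = 3b = 947.368ms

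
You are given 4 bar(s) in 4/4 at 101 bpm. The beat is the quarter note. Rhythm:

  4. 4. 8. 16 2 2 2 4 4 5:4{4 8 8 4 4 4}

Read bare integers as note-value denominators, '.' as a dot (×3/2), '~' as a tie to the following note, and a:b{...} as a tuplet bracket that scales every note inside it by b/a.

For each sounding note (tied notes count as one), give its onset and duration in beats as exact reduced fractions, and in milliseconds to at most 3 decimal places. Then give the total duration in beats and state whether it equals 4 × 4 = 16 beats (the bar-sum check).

1) 0.0ms=0b +891.089ms=3/2b
2) 891.089ms=3/2b +891.089ms=3/2b
3) 1782.178ms=3b +445.545ms=3/4b
4) 2227.723ms=15/4b +148.515ms=1/4b
5) 2376.238ms=4b +1188.119ms=2b
6) 3564.356ms=6b +1188.119ms=2b
7) 4752.475ms=8b +1188.119ms=2b
8) 5940.594ms=10b +594.059ms=1b
9) 6534.653ms=11b +594.059ms=1b
10) 7128.713ms=12b +475.248ms=4/5b
11) 7603.96ms=64/5b +237.624ms=2/5b
12) 7841.584ms=66/5b +237.624ms=2/5b
13) 8079.208ms=68/5b +475.248ms=4/5b
14) 8554.455ms=72/5b +475.248ms=4/5b
15) 9029.703ms=76/5b +475.248ms=4/5b
Σ=16b of 16 (101bpm 4/4) — PASS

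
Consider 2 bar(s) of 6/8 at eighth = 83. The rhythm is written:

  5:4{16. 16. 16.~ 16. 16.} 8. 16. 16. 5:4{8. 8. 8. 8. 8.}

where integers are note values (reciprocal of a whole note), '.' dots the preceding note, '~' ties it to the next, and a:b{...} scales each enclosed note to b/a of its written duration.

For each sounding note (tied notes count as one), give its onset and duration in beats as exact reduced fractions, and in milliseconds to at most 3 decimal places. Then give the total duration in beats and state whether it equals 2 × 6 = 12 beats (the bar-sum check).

1) 0.0ms=0b +433.735ms=3/5b
2) 433.735ms=3/5b +433.735ms=3/5b
3) 867.47ms=6/5b +867.47ms=6/5b
4) 1734.94ms=12/5b +433.735ms=3/5b
5) 2168.675ms=3b +1084.337ms=3/2b
6) 3253.012ms=9/2b +542.169ms=3/4b
7) 3795.181ms=21/4b +542.169ms=3/4b
8) 4337.349ms=6b +867.47ms=6/5b
9) 5204.819ms=36/5b +867.47ms=6/5b
10) 6072.289ms=42/5b +867.47ms=6/5b
11) 6939.759ms=48/5b +867.47ms=6/5b
12) 7807.229ms=54/5b +867.47ms=6/5b
Σ=12b of 12 (83bpm 6/8) — PASS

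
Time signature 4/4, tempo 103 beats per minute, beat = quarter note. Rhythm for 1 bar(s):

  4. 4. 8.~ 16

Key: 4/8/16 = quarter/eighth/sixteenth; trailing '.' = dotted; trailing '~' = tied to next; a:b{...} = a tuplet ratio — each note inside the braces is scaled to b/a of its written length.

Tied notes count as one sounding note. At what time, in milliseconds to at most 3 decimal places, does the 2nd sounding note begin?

note 2 onset = 3/2b = 873.786ms

1. 0.0ms @ 0 + 873.786ms (3/2)
2. 873.786ms @ 3/2 + 873.786ms (3/2)
3. 1747.573ms @ 3 + 582.524ms (1)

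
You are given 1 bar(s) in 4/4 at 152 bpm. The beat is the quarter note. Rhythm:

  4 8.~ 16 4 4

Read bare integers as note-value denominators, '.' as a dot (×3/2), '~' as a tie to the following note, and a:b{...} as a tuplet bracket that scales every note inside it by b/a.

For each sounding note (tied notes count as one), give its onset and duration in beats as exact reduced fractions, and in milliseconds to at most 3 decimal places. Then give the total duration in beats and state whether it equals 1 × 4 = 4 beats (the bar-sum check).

1) 0.0ms=0b +394.737ms=1b
2) 394.737ms=1b +394.737ms=1b
3) 789.474ms=2b +394.737ms=1b
4) 1184.211ms=3b +394.737ms=1b
Σ=4b of 4 (152bpm 4/4) — PASS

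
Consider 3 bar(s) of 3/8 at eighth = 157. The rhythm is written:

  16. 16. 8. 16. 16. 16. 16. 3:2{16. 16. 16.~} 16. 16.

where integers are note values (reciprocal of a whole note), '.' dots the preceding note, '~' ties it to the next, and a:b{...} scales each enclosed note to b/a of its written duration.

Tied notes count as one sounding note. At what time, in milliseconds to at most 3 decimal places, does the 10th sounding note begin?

note 10 onset = 7b = 2675.159ms

1. 0.0ms @ 0 + 286.624ms (3/4)
2. 286.624ms @ 3/4 + 286.624ms (3/4)
3. 573.248ms @ 3/2 + 573.248ms (3/2)
4. 1146.497ms @ 3 + 286.624ms (3/4)
5. 1433.121ms @ 15/4 + 286.624ms (3/4)
6. 1719.745ms @ 9/2 + 286.624ms (3/4)
7. 2006.369ms @ 21/4 + 286.624ms (3/4)
8. 2292.994ms @ 6 + 191.083ms (1/2)
9. 2484.076ms @ 13/2 + 191.083ms (1/2)
10. 2675.159ms @ 7 + 477.707ms (5/4)
11. 3152.866ms @ 33/4 + 286.624ms (3/4)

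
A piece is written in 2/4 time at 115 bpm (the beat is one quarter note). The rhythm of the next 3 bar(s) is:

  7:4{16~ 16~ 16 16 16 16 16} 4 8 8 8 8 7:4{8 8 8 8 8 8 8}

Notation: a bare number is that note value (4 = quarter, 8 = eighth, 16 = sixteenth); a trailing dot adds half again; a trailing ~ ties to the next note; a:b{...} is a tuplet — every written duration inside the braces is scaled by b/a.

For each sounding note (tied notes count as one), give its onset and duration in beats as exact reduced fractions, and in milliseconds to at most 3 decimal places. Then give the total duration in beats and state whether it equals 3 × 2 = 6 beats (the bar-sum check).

1) 0.0ms=0b +223.602ms=3/7b
2) 223.602ms=3/7b +74.534ms=1/7b
3) 298.137ms=4/7b +74.534ms=1/7b
4) 372.671ms=5/7b +74.534ms=1/7b
5) 447.205ms=6/7b +74.534ms=1/7b
6) 521.739ms=1b +521.739ms=1b
7) 1043.478ms=2b +260.87ms=1/2b
8) 1304.348ms=5/2b +260.87ms=1/2b
9) 1565.217ms=3b +260.87ms=1/2b
10) 1826.087ms=7/2b +260.87ms=1/2b
11) 2086.957ms=4b +149.068ms=2/7b
12) 2236.025ms=30/7b +149.068ms=2/7b
13) 2385.093ms=32/7b +149.068ms=2/7b
14) 2534.161ms=34/7b +149.068ms=2/7b
15) 2683.23ms=36/7b +149.068ms=2/7b
16) 2832.298ms=38/7b +149.068ms=2/7b
17) 2981.366ms=40/7b +149.068ms=2/7b
Σ=6b of 6 (115bpm 2/4) — PASS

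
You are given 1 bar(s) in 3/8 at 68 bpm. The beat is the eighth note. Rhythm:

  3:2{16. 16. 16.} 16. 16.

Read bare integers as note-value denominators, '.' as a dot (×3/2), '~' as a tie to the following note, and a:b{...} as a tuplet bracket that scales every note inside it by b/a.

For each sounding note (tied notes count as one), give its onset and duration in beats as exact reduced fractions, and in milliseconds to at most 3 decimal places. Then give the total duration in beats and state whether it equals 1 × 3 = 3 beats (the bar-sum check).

1) 0.0ms=0b +441.176ms=1/2b
2) 441.176ms=1/2b +441.176ms=1/2b
3) 882.353ms=1b +441.176ms=1/2b
4) 1323.529ms=3/2b +661.765ms=3/4b
5) 1985.294ms=9/4b +661.765ms=3/4b
Σ=3b of 3 (68bpm 3/8) — PASS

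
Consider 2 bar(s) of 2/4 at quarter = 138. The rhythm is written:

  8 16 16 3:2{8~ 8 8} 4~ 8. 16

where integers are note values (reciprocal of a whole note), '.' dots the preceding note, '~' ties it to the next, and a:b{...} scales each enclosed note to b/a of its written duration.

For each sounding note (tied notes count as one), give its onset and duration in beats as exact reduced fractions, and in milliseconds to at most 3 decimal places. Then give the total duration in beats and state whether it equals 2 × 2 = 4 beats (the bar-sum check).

1) 0.0ms=0b +217.391ms=1/2b
2) 217.391ms=1/2b +108.696ms=1/4b
3) 326.087ms=3/4b +108.696ms=1/4b
4) 434.783ms=1b +289.855ms=2/3b
5) 724.638ms=5/3b +144.928ms=1/3b
6) 869.565ms=2b +760.87ms=7/4b
7) 1630.435ms=15/4b +108.696ms=1/4b
Σ=4b of 4 (138bpm 2/4) — PASS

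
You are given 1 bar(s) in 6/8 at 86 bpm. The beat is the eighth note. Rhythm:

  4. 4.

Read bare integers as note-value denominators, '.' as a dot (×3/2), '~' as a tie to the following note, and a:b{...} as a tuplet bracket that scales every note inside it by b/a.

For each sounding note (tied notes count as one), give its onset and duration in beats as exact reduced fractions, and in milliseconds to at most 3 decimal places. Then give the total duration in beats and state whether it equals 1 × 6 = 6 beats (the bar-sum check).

1) 0.0ms=0b +2093.023ms=3b
2) 2093.023ms=3b +2093.023ms=3b
Σ=6b of 6 (86bpm 6/8) — PASS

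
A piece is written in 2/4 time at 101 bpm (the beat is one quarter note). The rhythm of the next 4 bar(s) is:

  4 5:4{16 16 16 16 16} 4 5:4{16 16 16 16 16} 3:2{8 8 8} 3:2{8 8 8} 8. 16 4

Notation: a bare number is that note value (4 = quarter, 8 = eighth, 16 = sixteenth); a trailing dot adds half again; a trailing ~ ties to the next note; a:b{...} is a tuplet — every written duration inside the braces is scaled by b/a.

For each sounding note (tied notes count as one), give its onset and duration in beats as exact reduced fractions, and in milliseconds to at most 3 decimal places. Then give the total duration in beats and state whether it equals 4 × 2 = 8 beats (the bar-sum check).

1) 0.0ms=0b +594.059ms=1b
2) 594.059ms=1b +118.812ms=1/5b
3) 712.871ms=6/5b +118.812ms=1/5b
4) 831.683ms=7/5b +118.812ms=1/5b
5) 950.495ms=8/5b +118.812ms=1/5b
6) 1069.307ms=9/5b +118.812ms=1/5b
7) 1188.119ms=2b +594.059ms=1b
8) 1782.178ms=3b +118.812ms=1/5b
9) 1900.99ms=16/5b +118.812ms=1/5b
10) 2019.802ms=17/5b +118.812ms=1/5b
11) 2138.614ms=18/5b +118.812ms=1/5b
12) 2257.426ms=19/5b +118.812ms=1/5b
13) 2376.238ms=4b +198.02ms=1/3b
14) 2574.257ms=13/3b +198.02ms=1/3b
15) 2772.277ms=14/3b +198.02ms=1/3b
16) 2970.297ms=5b +198.02ms=1/3b
17) 3168.317ms=16/3b +198.02ms=1/3b
18) 3366.337ms=17/3b +198.02ms=1/3b
19) 3564.356ms=6b +445.545ms=3/4b
20) 4009.901ms=27/4b +148.515ms=1/4b
21) 4158.416ms=7b +594.059ms=1b
Σ=8b of 8 (101bpm 2/4) — PASS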